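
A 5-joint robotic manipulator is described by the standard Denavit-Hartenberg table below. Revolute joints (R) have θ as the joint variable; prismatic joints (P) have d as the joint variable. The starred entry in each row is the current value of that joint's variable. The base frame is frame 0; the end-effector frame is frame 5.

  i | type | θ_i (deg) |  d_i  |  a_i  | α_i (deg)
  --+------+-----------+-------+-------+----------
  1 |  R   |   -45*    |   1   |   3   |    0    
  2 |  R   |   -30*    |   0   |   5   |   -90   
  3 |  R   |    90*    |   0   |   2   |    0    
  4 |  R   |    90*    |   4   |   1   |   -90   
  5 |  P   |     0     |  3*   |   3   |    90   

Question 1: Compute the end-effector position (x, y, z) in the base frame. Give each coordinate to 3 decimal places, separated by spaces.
after link 1: o_1 = (2.1213, -2.1213, 1.0000)
after link 2: o_2 = (3.4154, -6.9509, 1.0000)
after link 3: o_3 = (3.4154, -6.9509, -1.0000)
after link 4: o_4 = (7.0203, -4.9497, -1.0000)
after link 5: o_5 = (6.2438, -2.0520, 2.0000)

6.244 -2.052 2.000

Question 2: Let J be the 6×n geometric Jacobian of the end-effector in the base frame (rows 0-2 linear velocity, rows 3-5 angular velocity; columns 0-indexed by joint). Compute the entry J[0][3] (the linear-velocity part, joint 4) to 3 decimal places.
0.776

axis z_3 = (0.9659,0.2588,0.0000); lever o_n−o_3 = (2.8284,4.8990,3.0000)
cross product → J_v[:, 3] = (0.7765,-2.8978,4.0000)
J_ω[:, 3] = z_3
entry J[0][3] = 0.7765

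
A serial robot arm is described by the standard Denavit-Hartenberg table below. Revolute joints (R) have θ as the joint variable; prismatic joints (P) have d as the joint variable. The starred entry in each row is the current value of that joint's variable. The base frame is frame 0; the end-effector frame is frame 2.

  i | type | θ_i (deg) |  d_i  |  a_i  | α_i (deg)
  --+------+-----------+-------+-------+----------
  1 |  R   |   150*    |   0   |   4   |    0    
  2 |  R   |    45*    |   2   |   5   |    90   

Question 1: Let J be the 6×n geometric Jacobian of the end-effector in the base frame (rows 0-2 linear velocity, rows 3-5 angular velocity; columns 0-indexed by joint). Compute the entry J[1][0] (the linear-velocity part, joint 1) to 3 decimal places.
axis z_0 = ẑ; lever o_n−o_0 = (-8.2937,0.7059,2.0000)
cross product → J_v[:, 0] = (-0.7059,-8.2937,0.0000)
J_ω[:, 0] = z_0
entry J[1][0] = -8.2937

-8.294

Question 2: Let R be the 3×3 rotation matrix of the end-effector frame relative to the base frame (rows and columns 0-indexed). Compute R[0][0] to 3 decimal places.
End-effector x-axis (col 0 of R) = (-0.9659,-0.2588,0.0000)
R[0][0] = -0.9659

-0.966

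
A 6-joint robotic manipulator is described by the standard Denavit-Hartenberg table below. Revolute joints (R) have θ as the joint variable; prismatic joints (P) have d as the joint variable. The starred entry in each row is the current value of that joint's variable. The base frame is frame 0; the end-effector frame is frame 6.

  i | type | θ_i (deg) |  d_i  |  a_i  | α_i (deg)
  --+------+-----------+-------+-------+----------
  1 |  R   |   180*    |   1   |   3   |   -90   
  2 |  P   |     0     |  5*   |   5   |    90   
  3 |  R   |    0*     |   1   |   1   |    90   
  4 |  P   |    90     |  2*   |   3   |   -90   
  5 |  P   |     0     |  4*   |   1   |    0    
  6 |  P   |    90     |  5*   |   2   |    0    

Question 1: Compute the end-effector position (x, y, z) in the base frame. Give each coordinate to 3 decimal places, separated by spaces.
after link 1: o_1 = (-3.0000, 0.0000, 1.0000)
after link 2: o_2 = (-8.0000, -5.0000, 1.0000)
after link 3: o_3 = (-9.0000, -5.0000, 2.0000)
after link 4: o_4 = (-9.0000, -3.0000, 5.0000)
after link 5: o_5 = (-5.0000, -3.0000, 6.0000)
after link 6: o_6 = (-0.0000, -5.0000, 6.0000)

-0.000 -5.000 6.000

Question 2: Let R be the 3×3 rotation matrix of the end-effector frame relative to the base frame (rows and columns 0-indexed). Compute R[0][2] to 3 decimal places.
End-effector z-axis (col 2 of R) = (1.0000,-0.0000,0.0000)
R[0][2] = 1.0000

1.000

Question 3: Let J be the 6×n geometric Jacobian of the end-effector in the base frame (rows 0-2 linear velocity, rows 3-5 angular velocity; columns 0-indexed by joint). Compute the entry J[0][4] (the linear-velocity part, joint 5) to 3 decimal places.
prismatic axis z_4 = (1.0000,-0.0000,0.0000)
J_v[:, 4] = z_4; J_ω[:, 4] = (0,0,0)
entry J[0][4] = 1.0000

1.000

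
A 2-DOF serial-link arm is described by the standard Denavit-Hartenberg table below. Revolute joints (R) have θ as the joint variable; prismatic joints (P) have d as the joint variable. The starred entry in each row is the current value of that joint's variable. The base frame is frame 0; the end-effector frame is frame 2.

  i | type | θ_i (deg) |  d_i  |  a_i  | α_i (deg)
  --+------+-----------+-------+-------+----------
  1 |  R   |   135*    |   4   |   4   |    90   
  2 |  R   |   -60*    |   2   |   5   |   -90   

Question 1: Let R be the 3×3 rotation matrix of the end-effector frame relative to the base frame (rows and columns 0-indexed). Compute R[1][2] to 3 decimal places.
0.612

End-effector z-axis (col 2 of R) = (-0.6124,0.6124,0.5000)
R[1][2] = 0.6124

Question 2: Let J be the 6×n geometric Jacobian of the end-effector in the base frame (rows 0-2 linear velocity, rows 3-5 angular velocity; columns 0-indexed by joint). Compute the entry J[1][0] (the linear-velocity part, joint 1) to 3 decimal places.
-3.182

axis z_0 = ẑ; lever o_n−o_0 = (-3.1820,6.0104,-0.3301)
cross product → J_v[:, 0] = (-6.0104,-3.1820,0.0000)
J_ω[:, 0] = z_0
entry J[1][0] = -3.1820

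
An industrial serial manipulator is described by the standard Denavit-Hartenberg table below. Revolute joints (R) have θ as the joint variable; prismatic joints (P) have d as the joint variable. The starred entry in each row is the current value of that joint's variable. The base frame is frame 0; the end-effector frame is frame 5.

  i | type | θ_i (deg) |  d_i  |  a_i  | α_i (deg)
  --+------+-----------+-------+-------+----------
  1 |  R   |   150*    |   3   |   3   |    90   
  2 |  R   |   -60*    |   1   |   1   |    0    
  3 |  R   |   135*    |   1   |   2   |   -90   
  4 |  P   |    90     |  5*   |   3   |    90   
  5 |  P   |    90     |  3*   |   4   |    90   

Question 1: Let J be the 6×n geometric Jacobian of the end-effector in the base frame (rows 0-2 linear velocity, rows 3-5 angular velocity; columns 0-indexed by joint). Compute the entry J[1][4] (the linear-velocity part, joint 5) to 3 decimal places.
0.129

prismatic axis z_4 = (-0.2241,0.1294,0.9659)
J_v[:, 4] = z_4; J_ω[:, 4] = (0,0,0)
entry J[1][4] = 0.1294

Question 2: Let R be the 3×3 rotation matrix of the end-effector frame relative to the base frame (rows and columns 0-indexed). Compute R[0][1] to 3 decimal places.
-0.224

End-effector y-axis (col 1 of R) = (-0.2241,0.1294,0.9659)
R[0][1] = -0.2241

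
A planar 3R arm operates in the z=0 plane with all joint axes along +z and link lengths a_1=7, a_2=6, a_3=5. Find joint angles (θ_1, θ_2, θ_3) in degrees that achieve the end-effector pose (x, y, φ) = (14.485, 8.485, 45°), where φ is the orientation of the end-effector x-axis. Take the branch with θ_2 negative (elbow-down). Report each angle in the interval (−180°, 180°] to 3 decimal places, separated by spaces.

45.003 -45.009 45.005

wrist centre = target − a_3·(cos φ, sin φ) = (10.9495, 4.9495)
cos θ_2 = (144.3880−7²−6²)/(2·7·6) = 0.7070; θ_2 = -45.0086° (elbow-down)
β = atan2(4.9495,10.9495) = 24.3243°; ψ = atan2(-4.2433,11.2420) = -20.6790°
θ_1 = β − ψ = 45.0033°
θ_3 = φ − θ_1 − θ_2 = 45.0054° (wrapped to (-180°,180°])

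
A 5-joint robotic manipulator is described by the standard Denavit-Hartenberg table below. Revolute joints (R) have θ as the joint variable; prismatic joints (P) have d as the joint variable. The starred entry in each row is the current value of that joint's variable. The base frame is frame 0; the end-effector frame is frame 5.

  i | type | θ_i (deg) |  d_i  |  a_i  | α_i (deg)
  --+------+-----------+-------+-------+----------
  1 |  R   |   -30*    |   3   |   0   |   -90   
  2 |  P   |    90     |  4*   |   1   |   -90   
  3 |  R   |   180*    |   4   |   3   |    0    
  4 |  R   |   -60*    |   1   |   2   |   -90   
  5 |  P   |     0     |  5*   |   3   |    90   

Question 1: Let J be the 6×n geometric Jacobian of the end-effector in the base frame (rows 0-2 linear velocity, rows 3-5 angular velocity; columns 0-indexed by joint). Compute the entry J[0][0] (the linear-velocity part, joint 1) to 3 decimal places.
axis z_0 = ẑ; lever o_n−o_0 = (-3.2452,4.3792,11.8301)
cross product → J_v[:, 0] = (-4.3792,-3.2452,0.0000)
J_ω[:, 0] = z_0
entry J[0][0] = -4.3792

-4.379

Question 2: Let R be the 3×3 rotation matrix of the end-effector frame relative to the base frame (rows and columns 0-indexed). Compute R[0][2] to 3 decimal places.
End-effector z-axis (col 2 of R) = (-0.8660,0.5000,-0.0000)
R[0][2] = -0.8660

-0.866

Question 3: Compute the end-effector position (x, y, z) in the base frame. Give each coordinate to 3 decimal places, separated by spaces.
after link 1: o_1 = (0.0000, 0.0000, 3.0000)
after link 2: o_2 = (2.0000, 3.4641, 2.0000)
after link 3: o_3 = (-1.4641, 5.4641, 5.0000)
after link 4: o_4 = (-3.1962, 4.4641, 6.0000)
after link 5: o_5 = (-3.2452, 4.3792, 11.8301)

-3.245 4.379 11.830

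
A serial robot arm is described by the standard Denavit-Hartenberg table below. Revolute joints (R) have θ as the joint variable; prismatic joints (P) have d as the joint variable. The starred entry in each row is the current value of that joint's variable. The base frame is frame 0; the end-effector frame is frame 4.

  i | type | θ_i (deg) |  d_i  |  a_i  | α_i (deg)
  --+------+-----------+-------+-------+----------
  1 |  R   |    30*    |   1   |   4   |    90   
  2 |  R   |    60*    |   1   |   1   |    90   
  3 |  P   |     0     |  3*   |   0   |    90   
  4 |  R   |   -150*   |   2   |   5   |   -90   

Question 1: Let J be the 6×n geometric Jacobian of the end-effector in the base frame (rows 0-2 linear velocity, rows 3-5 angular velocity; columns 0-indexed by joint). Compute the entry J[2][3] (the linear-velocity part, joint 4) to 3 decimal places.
4.330

axis z_3 = (-0.5000,0.8660,-0.0000); lever o_n−o_3 = (-4.7500,-0.4330,-2.5000)
cross product → J_v[:, 3] = (-2.1651,-1.2500,4.3301)
J_ω[:, 3] = z_3
entry J[2][3] = 4.3301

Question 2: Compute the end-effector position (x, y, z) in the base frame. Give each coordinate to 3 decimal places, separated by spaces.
1.897 2.250 -2.134

after link 1: o_1 = (3.4641, 2.0000, 1.0000)
after link 2: o_2 = (4.3971, 1.3840, 1.8660)
after link 3: o_3 = (6.6471, 2.6830, 0.3660)
after link 4: o_4 = (1.8971, 2.2500, -2.1340)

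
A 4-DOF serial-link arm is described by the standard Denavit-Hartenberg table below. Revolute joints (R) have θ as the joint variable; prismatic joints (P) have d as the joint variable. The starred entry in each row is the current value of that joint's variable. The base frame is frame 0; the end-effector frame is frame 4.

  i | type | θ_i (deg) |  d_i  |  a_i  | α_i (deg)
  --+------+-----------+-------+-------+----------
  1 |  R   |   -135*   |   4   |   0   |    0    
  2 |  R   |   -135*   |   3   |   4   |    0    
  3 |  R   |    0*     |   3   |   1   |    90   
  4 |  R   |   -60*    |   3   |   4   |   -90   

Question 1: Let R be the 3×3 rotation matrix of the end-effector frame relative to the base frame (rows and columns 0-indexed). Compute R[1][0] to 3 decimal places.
0.500

End-effector x-axis (col 0 of R) = (-0.0000,0.5000,-0.8660)
R[1][0] = 0.5000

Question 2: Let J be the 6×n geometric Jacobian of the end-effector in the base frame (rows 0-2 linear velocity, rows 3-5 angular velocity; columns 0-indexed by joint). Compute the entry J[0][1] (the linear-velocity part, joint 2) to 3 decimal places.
-7.000

axis z_1 = (0.0000,0.0000,1.0000); lever o_n−o_1 = (3.0000,7.0000,2.5359)
cross product → J_v[:, 1] = (-7.0000,3.0000,0.0000)
J_ω[:, 1] = z_1
entry J[0][1] = -7.0000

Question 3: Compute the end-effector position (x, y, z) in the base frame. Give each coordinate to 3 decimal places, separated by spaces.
after link 1: o_1 = (0.0000, 0.0000, 4.0000)
after link 2: o_2 = (-0.0000, 4.0000, 7.0000)
after link 3: o_3 = (-0.0000, 5.0000, 10.0000)
after link 4: o_4 = (3.0000, 7.0000, 6.5359)

3.000 7.000 6.536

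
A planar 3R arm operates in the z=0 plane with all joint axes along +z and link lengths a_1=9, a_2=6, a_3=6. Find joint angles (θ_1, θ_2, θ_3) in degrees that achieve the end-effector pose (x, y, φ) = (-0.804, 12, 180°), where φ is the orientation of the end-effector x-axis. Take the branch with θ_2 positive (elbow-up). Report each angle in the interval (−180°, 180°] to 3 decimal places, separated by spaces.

wrist centre = target − a_3·(cos φ, sin φ) = (5.1960, 12.0000)
cos θ_2 = (170.9984−9²−6²)/(2·9·6) = 0.5000; θ_2 = 60.0010° (elbow-up)
β = atan2(12.0000,5.1960) = 66.5874°; ψ = atan2(5.1962,11.9999) = 23.4136°
θ_1 = β − ψ = 43.1738°
θ_3 = φ − θ_1 − θ_2 = 76.8252° (wrapped to (-180°,180°])

43.174 60.001 76.825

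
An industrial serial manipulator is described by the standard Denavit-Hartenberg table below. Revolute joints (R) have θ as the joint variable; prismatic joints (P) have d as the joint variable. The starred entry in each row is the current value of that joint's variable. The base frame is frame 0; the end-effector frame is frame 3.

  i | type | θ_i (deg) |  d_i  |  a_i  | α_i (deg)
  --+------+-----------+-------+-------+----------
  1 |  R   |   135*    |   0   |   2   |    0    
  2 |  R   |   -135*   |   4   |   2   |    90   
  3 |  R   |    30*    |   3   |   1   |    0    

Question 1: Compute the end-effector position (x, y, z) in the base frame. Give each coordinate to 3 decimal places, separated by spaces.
1.452 -1.586 4.500

after link 1: o_1 = (-1.4142, 1.4142, 0.0000)
after link 2: o_2 = (0.5858, 1.4142, 4.0000)
after link 3: o_3 = (1.4518, -1.5858, 4.5000)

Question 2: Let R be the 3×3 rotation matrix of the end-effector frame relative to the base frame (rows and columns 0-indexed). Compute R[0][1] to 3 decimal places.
-0.500

End-effector y-axis (col 1 of R) = (-0.5000,0.0000,0.8660)
R[0][1] = -0.5000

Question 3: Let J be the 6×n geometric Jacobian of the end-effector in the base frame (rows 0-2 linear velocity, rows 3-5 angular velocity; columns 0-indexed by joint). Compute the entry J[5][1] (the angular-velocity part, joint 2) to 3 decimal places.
1.000

axis z_1 = (0.0000,0.0000,1.0000); lever o_n−o_1 = (2.8660,-3.0000,4.5000)
cross product → J_v[:, 1] = (3.0000,2.8660,-0.0000)
J_ω[:, 1] = z_1
entry J[5][1] = 1.0000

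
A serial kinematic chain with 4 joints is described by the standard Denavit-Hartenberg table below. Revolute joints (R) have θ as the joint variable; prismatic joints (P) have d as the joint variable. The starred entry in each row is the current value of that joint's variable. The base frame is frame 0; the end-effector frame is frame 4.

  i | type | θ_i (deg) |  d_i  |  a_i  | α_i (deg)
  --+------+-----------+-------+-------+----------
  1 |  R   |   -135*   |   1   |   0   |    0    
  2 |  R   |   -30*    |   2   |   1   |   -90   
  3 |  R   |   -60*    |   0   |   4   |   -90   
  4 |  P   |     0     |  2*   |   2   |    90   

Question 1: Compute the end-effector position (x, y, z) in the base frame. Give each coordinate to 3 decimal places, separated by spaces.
-5.537 -1.484 7.196

after link 1: o_1 = (0.0000, 0.0000, 1.0000)
after link 2: o_2 = (-0.9659, -0.2588, 3.0000)
after link 3: o_3 = (-2.8978, -0.7765, 6.4641)
after link 4: o_4 = (-5.5367, -1.4836, 7.1962)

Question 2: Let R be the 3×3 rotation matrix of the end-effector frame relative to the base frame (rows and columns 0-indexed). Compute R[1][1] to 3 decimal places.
-0.224

End-effector y-axis (col 1 of R) = (-0.8365,-0.2241,-0.5000)
R[1][1] = -0.2241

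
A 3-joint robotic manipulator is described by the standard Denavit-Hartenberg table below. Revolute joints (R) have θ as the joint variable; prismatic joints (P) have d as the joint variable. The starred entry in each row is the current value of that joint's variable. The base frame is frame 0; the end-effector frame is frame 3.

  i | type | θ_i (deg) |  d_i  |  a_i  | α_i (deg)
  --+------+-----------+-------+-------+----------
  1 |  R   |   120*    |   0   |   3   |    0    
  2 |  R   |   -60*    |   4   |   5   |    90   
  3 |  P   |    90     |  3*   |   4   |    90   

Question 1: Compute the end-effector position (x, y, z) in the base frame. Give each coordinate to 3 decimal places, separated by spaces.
3.598 5.428 8.000

after link 1: o_1 = (-1.5000, 2.5981, 0.0000)
after link 2: o_2 = (1.0000, 6.9282, 4.0000)
after link 3: o_3 = (3.5981, 5.4282, 8.0000)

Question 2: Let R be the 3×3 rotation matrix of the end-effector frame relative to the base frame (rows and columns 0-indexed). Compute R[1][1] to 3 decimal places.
End-effector y-axis (col 1 of R) = (0.8660,-0.5000,0.0000)
R[1][1] = -0.5000

-0.500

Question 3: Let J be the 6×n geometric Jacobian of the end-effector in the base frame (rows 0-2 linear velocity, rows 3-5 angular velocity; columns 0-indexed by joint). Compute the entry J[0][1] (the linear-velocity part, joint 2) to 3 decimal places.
-2.830

axis z_1 = (0.0000,0.0000,1.0000); lever o_n−o_1 = (5.0981,2.8301,8.0000)
cross product → J_v[:, 1] = (-2.8301,5.0981,0.0000)
J_ω[:, 1] = z_1
entry J[0][1] = -2.8301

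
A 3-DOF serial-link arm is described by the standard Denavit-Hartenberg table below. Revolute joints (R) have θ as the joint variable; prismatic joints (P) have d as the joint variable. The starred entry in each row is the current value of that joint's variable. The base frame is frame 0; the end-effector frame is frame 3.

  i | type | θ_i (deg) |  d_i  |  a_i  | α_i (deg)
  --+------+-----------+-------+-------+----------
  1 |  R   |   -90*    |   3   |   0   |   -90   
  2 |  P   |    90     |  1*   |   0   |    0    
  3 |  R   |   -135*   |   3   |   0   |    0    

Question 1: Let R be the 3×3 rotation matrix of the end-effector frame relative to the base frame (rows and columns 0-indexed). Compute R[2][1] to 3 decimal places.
End-effector y-axis (col 1 of R) = (0.0000,-0.7071,-0.7071)
R[2][1] = -0.7071

-0.707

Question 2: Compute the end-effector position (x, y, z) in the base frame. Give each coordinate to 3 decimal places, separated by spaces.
4.000 0.000 3.000

after link 1: o_1 = (0.0000, 0.0000, 3.0000)
after link 2: o_2 = (1.0000, 0.0000, 3.0000)
after link 3: o_3 = (4.0000, 0.0000, 3.0000)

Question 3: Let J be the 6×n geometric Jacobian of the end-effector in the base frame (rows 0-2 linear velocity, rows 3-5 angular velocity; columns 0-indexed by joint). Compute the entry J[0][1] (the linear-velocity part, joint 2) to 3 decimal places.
prismatic axis z_1 = (1.0000,0.0000,0.0000)
J_v[:, 1] = z_1; J_ω[:, 1] = (0,0,0)
entry J[0][1] = 1.0000

1.000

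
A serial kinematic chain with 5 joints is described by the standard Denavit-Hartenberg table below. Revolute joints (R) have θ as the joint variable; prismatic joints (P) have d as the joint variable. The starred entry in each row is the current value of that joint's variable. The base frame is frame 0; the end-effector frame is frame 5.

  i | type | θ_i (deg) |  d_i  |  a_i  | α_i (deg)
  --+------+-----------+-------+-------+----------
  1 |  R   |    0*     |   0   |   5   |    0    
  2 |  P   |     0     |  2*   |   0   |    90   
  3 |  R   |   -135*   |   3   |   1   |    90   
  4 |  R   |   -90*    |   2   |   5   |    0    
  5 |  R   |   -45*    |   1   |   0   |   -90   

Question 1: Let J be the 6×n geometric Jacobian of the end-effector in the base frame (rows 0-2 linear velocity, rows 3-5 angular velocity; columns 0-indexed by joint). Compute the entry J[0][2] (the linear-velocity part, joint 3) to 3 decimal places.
-1.414

axis z_2 = (0.0000,-1.0000,0.0000); lever o_n−o_2 = (-2.8284,2.0000,1.4142)
cross product → J_v[:, 2] = (-1.4142,-0.0000,-2.8284)
J_ω[:, 2] = z_2
entry J[0][2] = -1.4142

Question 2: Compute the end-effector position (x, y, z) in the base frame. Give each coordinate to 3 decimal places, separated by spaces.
2.172 2.000 3.414

after link 1: o_1 = (5.0000, 0.0000, 0.0000)
after link 2: o_2 = (5.0000, 0.0000, 2.0000)
after link 3: o_3 = (4.2929, -3.0000, 1.2929)
after link 4: o_4 = (2.8787, 2.0000, 2.7071)
after link 5: o_5 = (2.1716, 2.0000, 3.4142)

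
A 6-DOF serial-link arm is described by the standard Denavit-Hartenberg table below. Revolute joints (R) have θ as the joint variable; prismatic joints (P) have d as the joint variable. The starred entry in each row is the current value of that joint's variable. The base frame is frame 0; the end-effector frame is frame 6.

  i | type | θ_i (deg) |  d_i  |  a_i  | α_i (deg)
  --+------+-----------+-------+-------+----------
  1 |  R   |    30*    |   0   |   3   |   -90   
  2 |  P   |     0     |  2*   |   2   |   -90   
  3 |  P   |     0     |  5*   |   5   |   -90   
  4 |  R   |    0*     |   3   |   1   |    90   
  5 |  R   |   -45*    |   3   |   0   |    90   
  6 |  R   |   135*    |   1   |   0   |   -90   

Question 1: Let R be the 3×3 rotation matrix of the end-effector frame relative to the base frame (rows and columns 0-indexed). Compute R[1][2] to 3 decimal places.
-0.683

End-effector z-axis (col 2 of R) = (-0.1830,-0.6830,0.7071)
R[1][2] = -0.6830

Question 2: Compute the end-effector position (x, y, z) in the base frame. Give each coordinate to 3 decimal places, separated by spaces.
9.060 4.893 -8.000

after link 1: o_1 = (2.5981, 1.5000, 0.0000)
after link 2: o_2 = (3.3301, 4.2321, 0.0000)
after link 3: o_3 = (7.6603, 6.7321, -5.0000)
after link 4: o_4 = (10.0263, 4.6340, -5.0000)
after link 5: o_5 = (10.0263, 4.6340, -8.0000)
after link 6: o_6 = (9.0604, 4.8928, -8.0000)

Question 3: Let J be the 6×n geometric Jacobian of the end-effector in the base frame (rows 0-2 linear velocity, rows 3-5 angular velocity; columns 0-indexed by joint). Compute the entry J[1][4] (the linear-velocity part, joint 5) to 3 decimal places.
axis z_4 = (-0.0000,0.0000,-1.0000); lever o_n−o_4 = (-0.9659,0.2588,-3.0000)
cross product → J_v[:, 4] = (0.2588,0.9659,0.0000)
J_ω[:, 4] = z_4
entry J[1][4] = 0.9659

0.966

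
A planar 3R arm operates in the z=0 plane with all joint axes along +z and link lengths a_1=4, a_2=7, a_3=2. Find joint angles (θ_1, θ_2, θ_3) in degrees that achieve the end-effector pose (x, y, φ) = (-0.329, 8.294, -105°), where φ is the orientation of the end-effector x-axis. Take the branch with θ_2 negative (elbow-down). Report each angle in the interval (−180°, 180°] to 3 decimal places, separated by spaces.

117.883 -44.992 -177.891

wrist centre = target − a_3·(cos φ, sin φ) = (0.1886, 10.2259)
cos θ_2 = (104.6036−4²−7²)/(2·4·7) = 0.7072; θ_2 = -44.9918° (elbow-down)
β = atan2(10.2259,0.1886) = 88.9432°; ψ = atan2(-4.9490,8.9505) = -28.9399°
θ_1 = β − ψ = 117.8830°
θ_3 = φ − θ_1 − θ_2 = -177.8912° (wrapped to (-180°,180°])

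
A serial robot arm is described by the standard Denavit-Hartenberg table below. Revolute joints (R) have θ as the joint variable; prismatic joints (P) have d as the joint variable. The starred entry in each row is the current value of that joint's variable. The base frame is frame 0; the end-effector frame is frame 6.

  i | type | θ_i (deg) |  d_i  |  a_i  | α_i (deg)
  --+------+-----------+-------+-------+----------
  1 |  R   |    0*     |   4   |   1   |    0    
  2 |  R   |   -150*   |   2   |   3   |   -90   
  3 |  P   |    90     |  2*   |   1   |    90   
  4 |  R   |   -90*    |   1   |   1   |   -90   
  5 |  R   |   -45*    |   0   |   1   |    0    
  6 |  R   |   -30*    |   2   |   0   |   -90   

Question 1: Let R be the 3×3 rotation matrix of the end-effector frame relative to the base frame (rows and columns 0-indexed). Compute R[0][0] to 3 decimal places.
End-effector x-axis (col 0 of R) = (-0.9659,-0.2588,0.0000)
R[0][0] = -0.9659

-0.966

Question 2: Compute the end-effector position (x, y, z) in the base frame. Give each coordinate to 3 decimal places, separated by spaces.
-2.930 -2.607 3.000

after link 1: o_1 = (1.0000, 0.0000, 4.0000)
after link 2: o_2 = (-1.5981, -1.5000, 6.0000)
after link 3: o_3 = (-0.5981, -3.2321, 5.0000)
after link 4: o_4 = (-1.9641, -2.8660, 5.0000)
after link 5: o_5 = (-2.9300, -2.6072, 5.0000)
after link 6: o_6 = (-2.9300, -2.6072, 3.0000)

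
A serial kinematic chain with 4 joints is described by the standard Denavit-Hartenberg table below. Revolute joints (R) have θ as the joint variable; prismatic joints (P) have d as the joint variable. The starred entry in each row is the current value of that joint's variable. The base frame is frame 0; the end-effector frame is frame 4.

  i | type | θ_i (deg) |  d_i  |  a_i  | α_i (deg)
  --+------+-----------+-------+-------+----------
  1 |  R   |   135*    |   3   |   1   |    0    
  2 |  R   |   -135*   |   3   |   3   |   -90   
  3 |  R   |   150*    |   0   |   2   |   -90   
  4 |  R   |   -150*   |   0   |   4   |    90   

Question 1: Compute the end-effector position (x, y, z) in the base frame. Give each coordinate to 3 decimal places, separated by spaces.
after link 1: o_1 = (-0.7071, 0.7071, 3.0000)
after link 2: o_2 = (2.2929, 0.7071, 6.0000)
after link 3: o_3 = (0.5608, 0.7071, 5.0000)
after link 4: o_4 = (3.5608, 2.7071, 6.7321)

3.561 2.707 6.732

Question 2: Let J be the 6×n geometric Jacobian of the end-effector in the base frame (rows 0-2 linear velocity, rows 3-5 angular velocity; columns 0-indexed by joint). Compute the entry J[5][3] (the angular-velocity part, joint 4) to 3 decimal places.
axis z_3 = (-0.5000,0.0000,0.8660); lever o_n−o_3 = (3.0000,2.0000,1.7321)
cross product → J_v[:, 3] = (-1.7321,3.4641,-1.0000)
J_ω[:, 3] = z_3
entry J[5][3] = 0.8660

0.866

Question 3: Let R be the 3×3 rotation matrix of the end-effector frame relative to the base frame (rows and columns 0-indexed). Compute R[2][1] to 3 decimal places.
0.866

End-effector y-axis (col 1 of R) = (-0.5000,0.0000,0.8660)
R[2][1] = 0.8660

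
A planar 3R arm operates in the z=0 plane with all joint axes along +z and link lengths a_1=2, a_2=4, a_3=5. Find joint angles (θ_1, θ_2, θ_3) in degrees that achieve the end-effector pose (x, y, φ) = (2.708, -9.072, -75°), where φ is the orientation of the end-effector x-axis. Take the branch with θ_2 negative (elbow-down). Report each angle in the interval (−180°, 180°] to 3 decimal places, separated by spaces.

-8.124 -90.011 23.135

wrist centre = target − a_3·(cos φ, sin φ) = (1.4139, -4.2424)
cos θ_2 = (19.9968−2²−4²)/(2·2·4) = -0.0002; θ_2 = -90.0113° (elbow-down)
β = atan2(-4.2424,1.4139) = -71.5677°; ψ = atan2(-4.0000,1.9992) = -63.4440°
θ_1 = β − ψ = -8.1237°
θ_3 = φ − θ_1 − θ_2 = 23.1350° (wrapped to (-180°,180°])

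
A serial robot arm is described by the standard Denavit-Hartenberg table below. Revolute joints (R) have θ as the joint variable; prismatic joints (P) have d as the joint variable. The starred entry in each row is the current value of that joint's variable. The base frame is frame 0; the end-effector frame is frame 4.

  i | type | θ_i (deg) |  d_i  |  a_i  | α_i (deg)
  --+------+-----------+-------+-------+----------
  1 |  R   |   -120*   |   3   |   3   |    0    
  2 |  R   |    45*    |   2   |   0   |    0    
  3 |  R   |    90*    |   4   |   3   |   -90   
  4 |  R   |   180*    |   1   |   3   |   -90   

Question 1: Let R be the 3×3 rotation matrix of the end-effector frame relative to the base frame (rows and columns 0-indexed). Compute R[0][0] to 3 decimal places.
-0.966

End-effector x-axis (col 0 of R) = (-0.9659,-0.2588,-0.0000)
R[0][0] = -0.9659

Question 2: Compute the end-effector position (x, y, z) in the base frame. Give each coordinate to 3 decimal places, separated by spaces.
-1.759 -1.632 9.000

after link 1: o_1 = (-1.5000, -2.5981, 3.0000)
after link 2: o_2 = (-1.5000, -2.5981, 5.0000)
after link 3: o_3 = (1.3978, -1.8216, 9.0000)
after link 4: o_4 = (-1.7588, -1.6322, 9.0000)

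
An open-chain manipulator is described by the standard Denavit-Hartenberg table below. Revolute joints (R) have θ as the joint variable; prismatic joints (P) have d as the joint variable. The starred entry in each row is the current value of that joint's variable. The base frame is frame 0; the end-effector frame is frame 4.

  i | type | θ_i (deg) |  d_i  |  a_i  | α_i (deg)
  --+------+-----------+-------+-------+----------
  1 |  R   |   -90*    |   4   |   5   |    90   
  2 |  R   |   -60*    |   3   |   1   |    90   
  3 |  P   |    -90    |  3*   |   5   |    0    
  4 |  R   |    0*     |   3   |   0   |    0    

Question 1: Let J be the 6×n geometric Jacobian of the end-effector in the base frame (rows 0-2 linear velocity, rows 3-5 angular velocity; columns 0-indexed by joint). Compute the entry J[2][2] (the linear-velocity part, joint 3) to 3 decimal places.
prismatic axis z_2 = (-0.0000,0.8660,-0.5000)
J_v[:, 2] = z_2; J_ω[:, 2] = (0,0,0)
entry J[2][2] = -0.5000

-0.500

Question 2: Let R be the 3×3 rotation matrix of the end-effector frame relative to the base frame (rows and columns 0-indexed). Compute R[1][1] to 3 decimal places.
-0.500

End-effector y-axis (col 1 of R) = (-0.0000,-0.5000,-0.8660)
R[1][1] = -0.5000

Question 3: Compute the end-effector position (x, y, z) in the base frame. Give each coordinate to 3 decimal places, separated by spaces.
after link 1: o_1 = (0.0000, -5.0000, 4.0000)
after link 2: o_2 = (-3.0000, -5.5000, 3.1340)
after link 3: o_3 = (2.0000, -2.9019, 1.6340)
after link 4: o_4 = (2.0000, -0.3038, 0.1340)

2.000 -0.304 0.134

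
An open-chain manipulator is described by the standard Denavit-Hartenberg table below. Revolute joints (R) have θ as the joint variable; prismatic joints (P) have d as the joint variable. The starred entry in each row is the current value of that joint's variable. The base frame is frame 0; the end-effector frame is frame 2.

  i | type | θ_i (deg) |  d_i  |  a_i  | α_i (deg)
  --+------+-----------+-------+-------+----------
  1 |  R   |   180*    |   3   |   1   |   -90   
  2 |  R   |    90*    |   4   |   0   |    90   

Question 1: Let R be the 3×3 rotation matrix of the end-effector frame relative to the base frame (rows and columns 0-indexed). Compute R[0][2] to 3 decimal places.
-1.000

End-effector z-axis (col 2 of R) = (-1.0000,0.0000,0.0000)
R[0][2] = -1.0000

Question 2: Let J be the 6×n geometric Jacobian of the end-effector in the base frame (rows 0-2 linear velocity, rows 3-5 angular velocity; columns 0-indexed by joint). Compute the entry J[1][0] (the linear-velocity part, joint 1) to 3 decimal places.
axis z_0 = ẑ; lever o_n−o_0 = (-1.0000,-4.0000,3.0000)
cross product → J_v[:, 0] = (4.0000,-1.0000,0.0000)
J_ω[:, 0] = z_0
entry J[1][0] = -1.0000

-1.000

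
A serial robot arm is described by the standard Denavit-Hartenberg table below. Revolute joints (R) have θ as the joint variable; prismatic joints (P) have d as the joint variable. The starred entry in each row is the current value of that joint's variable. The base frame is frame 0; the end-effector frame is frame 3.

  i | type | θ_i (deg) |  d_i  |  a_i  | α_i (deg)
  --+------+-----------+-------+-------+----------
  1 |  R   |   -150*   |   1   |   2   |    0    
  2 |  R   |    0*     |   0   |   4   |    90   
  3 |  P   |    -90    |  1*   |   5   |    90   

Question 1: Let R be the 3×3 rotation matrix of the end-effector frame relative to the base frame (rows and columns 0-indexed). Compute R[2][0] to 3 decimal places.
-1.000

End-effector x-axis (col 0 of R) = (-0.0000,0.0000,-1.0000)
R[2][0] = -1.0000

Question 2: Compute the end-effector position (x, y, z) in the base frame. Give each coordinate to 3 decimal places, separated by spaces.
after link 1: o_1 = (-1.7321, -1.0000, 1.0000)
after link 2: o_2 = (-5.1962, -3.0000, 1.0000)
after link 3: o_3 = (-5.6962, -2.1340, -4.0000)

-5.696 -2.134 -4.000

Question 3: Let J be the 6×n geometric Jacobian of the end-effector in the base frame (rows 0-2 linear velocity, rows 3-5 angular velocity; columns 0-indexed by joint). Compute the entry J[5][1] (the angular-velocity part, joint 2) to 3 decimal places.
axis z_1 = (0.0000,0.0000,1.0000); lever o_n−o_1 = (-3.9641,-1.1340,-5.0000)
cross product → J_v[:, 1] = (1.1340,-3.9641,0.0000)
J_ω[:, 1] = z_1
entry J[5][1] = 1.0000

1.000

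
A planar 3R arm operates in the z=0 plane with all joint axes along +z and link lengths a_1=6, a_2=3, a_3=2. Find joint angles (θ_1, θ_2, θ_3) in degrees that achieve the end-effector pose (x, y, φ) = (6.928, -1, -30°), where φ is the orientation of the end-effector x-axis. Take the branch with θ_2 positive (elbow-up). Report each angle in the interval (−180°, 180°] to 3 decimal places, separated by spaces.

wrist centre = target − a_3·(cos φ, sin φ) = (5.1959, -0.0000)
cos θ_2 = (26.9979−6²−3²)/(2·6·3) = -0.5001; θ_2 = 120.0039° (elbow-up)
β = atan2(-0.0000,5.1959) = -0.0000°; ψ = atan2(2.5980,4.4998) = 30.0000°
θ_1 = β − ψ = -30.0000°
θ_3 = φ − θ_1 − θ_2 = -120.0039° (wrapped to (-180°,180°])

-30.000 120.004 -120.004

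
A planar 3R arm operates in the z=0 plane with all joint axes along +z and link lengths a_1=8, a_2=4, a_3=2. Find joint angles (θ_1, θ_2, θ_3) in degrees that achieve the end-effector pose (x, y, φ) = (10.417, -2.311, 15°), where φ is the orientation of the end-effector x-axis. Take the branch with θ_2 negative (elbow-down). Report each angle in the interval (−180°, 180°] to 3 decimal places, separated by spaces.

wrist centre = target − a_3·(cos φ, sin φ) = (8.4851, -2.8286)
cos θ_2 = (79.9989−8²−4²)/(2·8·4) = -0.0000; θ_2 = -90.0010° (elbow-down)
β = atan2(-2.8286,8.4851) = -18.4365°; ψ = atan2(-4.0000,7.9999) = -26.5652°
θ_1 = β − ψ = 8.1287°
θ_3 = φ − θ_1 − θ_2 = 96.8722° (wrapped to (-180°,180°])

8.129 -90.001 96.872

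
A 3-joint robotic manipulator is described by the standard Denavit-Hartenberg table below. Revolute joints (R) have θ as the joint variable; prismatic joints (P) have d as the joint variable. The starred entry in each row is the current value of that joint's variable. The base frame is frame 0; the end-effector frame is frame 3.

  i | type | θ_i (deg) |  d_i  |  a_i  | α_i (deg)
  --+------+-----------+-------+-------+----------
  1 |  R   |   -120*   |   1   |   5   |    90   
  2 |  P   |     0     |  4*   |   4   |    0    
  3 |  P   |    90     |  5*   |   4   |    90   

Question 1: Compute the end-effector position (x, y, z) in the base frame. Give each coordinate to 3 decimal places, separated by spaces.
-12.294 -3.294 5.000

after link 1: o_1 = (-2.5000, -4.3301, 1.0000)
after link 2: o_2 = (-7.9641, -5.7942, 1.0000)
after link 3: o_3 = (-12.2942, -3.2942, 5.0000)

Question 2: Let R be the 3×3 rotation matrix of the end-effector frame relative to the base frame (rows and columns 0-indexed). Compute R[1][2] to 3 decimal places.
-0.866

End-effector z-axis (col 2 of R) = (-0.5000,-0.8660,-0.0000)
R[1][2] = -0.8660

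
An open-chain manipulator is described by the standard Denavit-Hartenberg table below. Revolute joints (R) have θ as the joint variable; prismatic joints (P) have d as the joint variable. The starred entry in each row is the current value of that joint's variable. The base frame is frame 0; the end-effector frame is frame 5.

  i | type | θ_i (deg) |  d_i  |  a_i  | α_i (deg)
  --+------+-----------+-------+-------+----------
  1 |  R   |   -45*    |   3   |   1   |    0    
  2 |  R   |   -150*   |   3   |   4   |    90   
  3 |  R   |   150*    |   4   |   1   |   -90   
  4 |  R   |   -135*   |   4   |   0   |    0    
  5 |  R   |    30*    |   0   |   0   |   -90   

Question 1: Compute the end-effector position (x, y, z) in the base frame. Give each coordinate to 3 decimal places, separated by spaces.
after link 1: o_1 = (0.7071, -0.7071, 3.0000)
after link 2: o_2 = (-3.1566, 0.3282, 6.0000)
after link 3: o_3 = (-1.2848, 3.9677, 6.5000)
after link 4: o_4 = (0.6470, 3.4501, 3.0359)
after link 5: o_5 = (0.6470, 3.4501, 3.0359)

0.647 3.450 3.036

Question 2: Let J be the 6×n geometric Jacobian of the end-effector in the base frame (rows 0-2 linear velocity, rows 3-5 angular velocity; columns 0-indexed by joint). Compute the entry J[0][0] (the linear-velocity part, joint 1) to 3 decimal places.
axis z_0 = ẑ; lever o_n−o_0 = (0.6470,3.4501,3.0359)
cross product → J_v[:, 0] = (-3.4501,0.6470,0.0000)
J_ω[:, 0] = z_0
entry J[0][0] = -3.4501

-3.450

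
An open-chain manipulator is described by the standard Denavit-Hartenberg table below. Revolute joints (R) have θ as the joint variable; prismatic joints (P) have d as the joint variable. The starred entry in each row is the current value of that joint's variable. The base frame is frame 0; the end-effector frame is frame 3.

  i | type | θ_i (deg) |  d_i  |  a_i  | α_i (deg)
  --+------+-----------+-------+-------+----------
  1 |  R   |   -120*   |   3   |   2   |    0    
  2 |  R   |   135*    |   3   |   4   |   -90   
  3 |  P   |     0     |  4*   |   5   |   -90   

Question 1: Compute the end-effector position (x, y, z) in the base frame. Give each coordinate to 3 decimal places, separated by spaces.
6.658 4.461 6.000

after link 1: o_1 = (-1.0000, -1.7321, 3.0000)
after link 2: o_2 = (2.8637, -0.6968, 6.0000)
after link 3: o_3 = (6.6581, 4.4610, 6.0000)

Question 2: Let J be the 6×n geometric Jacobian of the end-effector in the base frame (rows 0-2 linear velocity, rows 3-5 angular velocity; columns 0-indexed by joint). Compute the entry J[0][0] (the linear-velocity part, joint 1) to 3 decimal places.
-4.461

axis z_0 = ẑ; lever o_n−o_0 = (6.6581,4.4610,6.0000)
cross product → J_v[:, 0] = (-4.4610,6.6581,0.0000)
J_ω[:, 0] = z_0
entry J[0][0] = -4.4610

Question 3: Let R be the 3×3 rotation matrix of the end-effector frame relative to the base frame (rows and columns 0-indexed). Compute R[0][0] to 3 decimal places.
0.966

End-effector x-axis (col 0 of R) = (0.9659,0.2588,0.0000)
R[0][0] = 0.9659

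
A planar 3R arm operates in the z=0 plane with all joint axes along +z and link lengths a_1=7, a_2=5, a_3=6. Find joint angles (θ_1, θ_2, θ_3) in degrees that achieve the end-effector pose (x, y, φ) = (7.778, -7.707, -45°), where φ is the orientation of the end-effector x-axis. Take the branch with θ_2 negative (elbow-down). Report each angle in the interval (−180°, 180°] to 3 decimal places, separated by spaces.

1.163 -135.002 88.839

wrist centre = target − a_3·(cos φ, sin φ) = (3.5354, -3.4644)
cos θ_2 = (24.5006−7²−5²)/(2·7·5) = -0.7071; θ_2 = -135.0023° (elbow-down)
β = atan2(-3.4644,3.5354) = -44.4189°; ψ = atan2(-3.5354,3.4643) = -45.5817°
θ_1 = β − ψ = 1.1628°
θ_3 = φ − θ_1 − θ_2 = 88.8394° (wrapped to (-180°,180°])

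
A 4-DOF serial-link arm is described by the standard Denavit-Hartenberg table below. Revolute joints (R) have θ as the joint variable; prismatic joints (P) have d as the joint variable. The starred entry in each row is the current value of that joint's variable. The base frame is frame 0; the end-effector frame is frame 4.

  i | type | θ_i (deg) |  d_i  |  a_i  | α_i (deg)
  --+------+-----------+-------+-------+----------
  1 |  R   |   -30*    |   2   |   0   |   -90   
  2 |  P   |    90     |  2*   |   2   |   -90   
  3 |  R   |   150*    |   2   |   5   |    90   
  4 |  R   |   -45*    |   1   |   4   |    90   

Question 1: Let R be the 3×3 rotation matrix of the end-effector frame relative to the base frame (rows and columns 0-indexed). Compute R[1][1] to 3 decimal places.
-0.750

End-effector y-axis (col 1 of R) = (-0.4330,-0.7500,-0.5000)
R[1][1] = -0.7500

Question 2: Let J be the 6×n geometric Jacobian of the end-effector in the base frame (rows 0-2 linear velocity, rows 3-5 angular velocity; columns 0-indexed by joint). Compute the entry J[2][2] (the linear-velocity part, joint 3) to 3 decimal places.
4.780

axis z_2 = (-0.8660,0.5000,-0.0000); lever o_n−o_2 = (-1.6727,-4.5540,6.2796)
cross product → J_v[:, 2] = (3.1398,5.4383,4.7802)
J_ω[:, 2] = z_2
entry J[2][2] = 4.7802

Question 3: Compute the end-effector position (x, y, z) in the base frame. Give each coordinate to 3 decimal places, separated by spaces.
-0.673 -2.822 6.280

after link 1: o_1 = (0.0000, 0.0000, 2.0000)
after link 2: o_2 = (1.0000, 1.7321, 0.0000)
after link 3: o_3 = (-1.9821, 0.5670, 4.3301)
after link 4: o_4 = (-0.6727, -2.8220, 6.2796)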